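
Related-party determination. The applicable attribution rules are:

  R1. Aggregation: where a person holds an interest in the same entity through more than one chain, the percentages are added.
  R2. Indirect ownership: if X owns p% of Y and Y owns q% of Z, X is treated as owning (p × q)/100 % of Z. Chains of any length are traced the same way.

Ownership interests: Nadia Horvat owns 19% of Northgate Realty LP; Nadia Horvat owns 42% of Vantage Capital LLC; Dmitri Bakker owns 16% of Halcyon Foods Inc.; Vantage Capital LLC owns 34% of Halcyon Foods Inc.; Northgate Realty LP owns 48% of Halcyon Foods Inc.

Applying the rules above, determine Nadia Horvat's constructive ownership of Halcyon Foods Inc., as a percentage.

23.4%

Chain via Northgate Realty LP (R2): 19% × 48% = 9.12% of Halcyon Foods Inc.
Chain via Vantage Capital LLC (R2): 42% × 34% = 14.28% of Halcyon Foods Inc.
Aggregating (R1): 9.12% + 14.28% = 23.4%.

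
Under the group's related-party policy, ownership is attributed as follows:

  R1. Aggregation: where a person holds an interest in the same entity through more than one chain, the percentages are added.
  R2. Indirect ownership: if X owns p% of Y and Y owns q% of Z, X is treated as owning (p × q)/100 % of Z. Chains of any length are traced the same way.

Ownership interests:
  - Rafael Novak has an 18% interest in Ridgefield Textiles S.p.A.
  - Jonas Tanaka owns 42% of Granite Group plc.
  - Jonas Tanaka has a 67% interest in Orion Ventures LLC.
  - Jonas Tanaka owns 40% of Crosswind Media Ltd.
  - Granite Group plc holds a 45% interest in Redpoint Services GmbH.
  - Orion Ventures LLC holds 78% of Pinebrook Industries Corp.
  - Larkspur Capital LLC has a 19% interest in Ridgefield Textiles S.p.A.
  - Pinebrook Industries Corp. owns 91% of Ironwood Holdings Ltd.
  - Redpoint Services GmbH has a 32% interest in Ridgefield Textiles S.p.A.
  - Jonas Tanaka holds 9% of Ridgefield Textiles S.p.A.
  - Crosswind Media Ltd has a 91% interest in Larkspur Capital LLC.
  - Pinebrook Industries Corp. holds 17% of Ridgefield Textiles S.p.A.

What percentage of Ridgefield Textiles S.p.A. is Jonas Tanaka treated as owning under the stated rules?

30.8482%

Chain via Orion Ventures LLC → Pinebrook Industries Corp. (R2): 67% × 78% × 17% = 8.8842% of Ridgefield Textiles S.p.A.
Chain via Granite Group plc → Redpoint Services GmbH (R2): 42% × 45% × 32% = 6.048% of Ridgefield Textiles S.p.A.
Chain via Crosswind Media Ltd → Larkspur Capital LLC (R2): 40% × 91% × 19% = 6.916% of Ridgefield Textiles S.p.A.
Direct interest in Ridgefield Textiles S.p.A: 9%.
Aggregating (R1): 8.8842% + 6.048% + 6.916% + 9% = 30.8482%.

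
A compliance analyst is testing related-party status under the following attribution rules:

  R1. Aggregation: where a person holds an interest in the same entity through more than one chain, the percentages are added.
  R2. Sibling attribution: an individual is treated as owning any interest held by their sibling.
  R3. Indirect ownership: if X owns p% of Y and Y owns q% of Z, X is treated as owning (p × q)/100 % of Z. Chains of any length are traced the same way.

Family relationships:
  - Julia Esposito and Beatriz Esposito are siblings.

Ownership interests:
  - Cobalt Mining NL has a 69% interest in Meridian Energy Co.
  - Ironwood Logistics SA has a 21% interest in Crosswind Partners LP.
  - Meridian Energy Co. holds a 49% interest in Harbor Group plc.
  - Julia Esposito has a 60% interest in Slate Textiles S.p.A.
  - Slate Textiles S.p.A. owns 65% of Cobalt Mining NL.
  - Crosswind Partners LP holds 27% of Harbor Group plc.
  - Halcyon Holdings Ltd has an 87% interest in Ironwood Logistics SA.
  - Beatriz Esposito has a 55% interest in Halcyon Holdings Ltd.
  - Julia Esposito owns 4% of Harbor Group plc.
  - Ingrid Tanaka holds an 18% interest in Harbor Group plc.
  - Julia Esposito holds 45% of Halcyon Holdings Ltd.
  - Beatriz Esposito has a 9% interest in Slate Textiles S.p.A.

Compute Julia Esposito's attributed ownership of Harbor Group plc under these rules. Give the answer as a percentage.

24.096685%

By sibling attribution (R2), Julia Esposito is treated as also owning Beatriz Esposito's interest in Slate Textiles S.p.A, giving 60% + 9% = 69%.
By sibling attribution (R2), Julia Esposito is treated as also owning Beatriz Esposito's interest in Halcyon Holdings Ltd, giving 45% + 55% = 100%.
Chain via Slate Textiles S.p.A. → Cobalt Mining NL → Meridian Energy Co. (R3): 69% × 65% × 69% × 49% = 15.163785% of Harbor Group plc.
Chain via Halcyon Holdings Ltd → Ironwood Logistics SA → Crosswind Partners LP (R3): 100% × 87% × 21% × 27% = 4.9329% of Harbor Group plc.
Direct interest in Harbor Group plc: 4%.
Aggregating (R1): 15.163785% + 4.9329% + 4% = 24.096685%.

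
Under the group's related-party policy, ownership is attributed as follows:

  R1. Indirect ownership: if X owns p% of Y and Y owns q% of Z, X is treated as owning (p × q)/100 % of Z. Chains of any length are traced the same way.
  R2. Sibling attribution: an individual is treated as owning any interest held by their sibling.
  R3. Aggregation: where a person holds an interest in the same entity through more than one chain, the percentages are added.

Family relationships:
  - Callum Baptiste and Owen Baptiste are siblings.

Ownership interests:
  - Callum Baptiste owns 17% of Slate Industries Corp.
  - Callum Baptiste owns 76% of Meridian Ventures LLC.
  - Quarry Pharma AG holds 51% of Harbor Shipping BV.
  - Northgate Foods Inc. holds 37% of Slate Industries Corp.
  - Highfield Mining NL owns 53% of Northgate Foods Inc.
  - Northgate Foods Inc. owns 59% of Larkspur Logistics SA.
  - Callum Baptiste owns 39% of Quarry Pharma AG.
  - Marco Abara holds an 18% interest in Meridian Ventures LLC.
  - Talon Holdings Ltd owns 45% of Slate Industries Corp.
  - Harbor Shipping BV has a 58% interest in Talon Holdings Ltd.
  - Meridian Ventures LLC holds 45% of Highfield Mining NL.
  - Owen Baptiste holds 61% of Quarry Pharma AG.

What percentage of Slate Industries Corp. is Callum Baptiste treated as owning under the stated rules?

By sibling attribution (R2), Callum Baptiste is treated as also owning Owen Baptiste's interest in Quarry Pharma AG, giving 39% + 61% = 100%.
Chain via Quarry Pharma AG → Harbor Shipping BV → Talon Holdings Ltd (R1): 100% × 51% × 58% × 45% = 13.311% of Slate Industries Corp.
Chain via Meridian Ventures LLC → Highfield Mining NL → Northgate Foods Inc. (R1): 76% × 45% × 53% × 37% = 6.70662% of Slate Industries Corp.
Direct interest in Slate Industries Corp: 17%.
Aggregating (R3): 13.311% + 6.70662% + 17% = 37.01762%.

37.01762%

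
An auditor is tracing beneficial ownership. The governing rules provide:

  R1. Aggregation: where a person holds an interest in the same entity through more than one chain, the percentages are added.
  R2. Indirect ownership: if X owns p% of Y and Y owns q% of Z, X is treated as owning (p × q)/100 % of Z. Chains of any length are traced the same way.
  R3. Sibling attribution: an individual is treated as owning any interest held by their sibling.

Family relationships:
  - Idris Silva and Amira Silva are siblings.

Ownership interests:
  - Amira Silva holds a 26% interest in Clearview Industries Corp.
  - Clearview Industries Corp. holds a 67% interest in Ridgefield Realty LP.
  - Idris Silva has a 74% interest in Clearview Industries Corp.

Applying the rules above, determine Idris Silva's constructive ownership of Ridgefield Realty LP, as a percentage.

By sibling attribution (R3), Idris Silva is treated as also owning Amira Silva's interest in Clearview Industries Corp, giving 74% + 26% = 100%.
Chain via Clearview Industries Corp. (R2): 100% × 67% = 67% of Ridgefield Realty LP.

67%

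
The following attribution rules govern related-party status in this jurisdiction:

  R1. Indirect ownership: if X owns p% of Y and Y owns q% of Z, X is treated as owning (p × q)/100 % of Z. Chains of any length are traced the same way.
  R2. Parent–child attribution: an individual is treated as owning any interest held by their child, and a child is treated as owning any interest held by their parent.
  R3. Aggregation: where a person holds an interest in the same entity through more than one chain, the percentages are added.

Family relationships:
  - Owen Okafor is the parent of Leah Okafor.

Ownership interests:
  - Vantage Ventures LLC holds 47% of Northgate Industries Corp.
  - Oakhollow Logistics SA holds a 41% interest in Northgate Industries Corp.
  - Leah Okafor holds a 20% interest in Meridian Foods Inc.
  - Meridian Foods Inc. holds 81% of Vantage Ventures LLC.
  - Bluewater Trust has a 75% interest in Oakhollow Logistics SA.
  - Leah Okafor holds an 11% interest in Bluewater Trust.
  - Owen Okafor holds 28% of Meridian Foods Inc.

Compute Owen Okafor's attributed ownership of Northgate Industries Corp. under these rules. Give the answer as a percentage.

By parent–child attribution (R2), Owen Okafor is treated as also owning Leah Okafor's interest in Meridian Foods Inc, giving 28% + 20% = 48%.
By parent–child attribution (R2), Owen Okafor is treated as owning Leah Okafor's 11% interest in Bluewater Trust.
Chain via Meridian Foods Inc. → Vantage Ventures LLC (R1): 48% × 81% × 47% = 18.2736% of Northgate Industries Corp.
Chain via Bluewater Trust → Oakhollow Logistics SA (R1): 11% × 75% × 41% = 3.3825% of Northgate Industries Corp.
Aggregating (R3): 18.2736% + 3.3825% = 21.6561%.

21.6561%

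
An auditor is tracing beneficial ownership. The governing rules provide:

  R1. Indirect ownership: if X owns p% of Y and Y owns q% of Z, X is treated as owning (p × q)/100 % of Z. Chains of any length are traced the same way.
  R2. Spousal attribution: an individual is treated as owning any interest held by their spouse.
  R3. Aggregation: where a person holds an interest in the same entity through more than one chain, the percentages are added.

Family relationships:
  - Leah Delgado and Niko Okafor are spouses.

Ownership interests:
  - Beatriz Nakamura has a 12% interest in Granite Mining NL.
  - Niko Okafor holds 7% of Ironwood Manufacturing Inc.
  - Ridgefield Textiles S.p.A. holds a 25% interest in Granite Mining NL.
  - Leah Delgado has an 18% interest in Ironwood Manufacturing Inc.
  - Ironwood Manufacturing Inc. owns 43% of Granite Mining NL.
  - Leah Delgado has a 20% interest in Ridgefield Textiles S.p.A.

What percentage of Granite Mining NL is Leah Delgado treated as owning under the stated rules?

By spousal attribution (R2), Leah Delgado is treated as also owning Niko Okafor's interest in Ironwood Manufacturing Inc, giving 18% + 7% = 25%.
Chain via Ridgefield Textiles S.p.A. (R1): 20% × 25% = 5% of Granite Mining NL.
Chain via Ironwood Manufacturing Inc. (R1): 25% × 43% = 10.75% of Granite Mining NL.
Aggregating (R3): 5% + 10.75% = 15.75%.

15.75%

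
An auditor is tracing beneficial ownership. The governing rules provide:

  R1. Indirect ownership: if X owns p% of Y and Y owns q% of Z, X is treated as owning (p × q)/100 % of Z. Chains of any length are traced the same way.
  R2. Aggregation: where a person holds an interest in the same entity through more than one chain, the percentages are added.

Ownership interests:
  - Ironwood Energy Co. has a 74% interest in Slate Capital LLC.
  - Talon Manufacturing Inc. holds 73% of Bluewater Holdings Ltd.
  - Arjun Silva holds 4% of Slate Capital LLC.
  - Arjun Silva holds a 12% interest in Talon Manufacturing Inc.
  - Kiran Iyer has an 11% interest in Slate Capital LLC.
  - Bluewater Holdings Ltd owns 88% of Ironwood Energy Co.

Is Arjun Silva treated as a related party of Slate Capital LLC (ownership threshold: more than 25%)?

No

Chain via Talon Manufacturing Inc. → Bluewater Holdings Ltd → Ironwood Energy Co. (R1): 12% × 73% × 88% × 74% = 5.704512% of Slate Capital LLC.
Direct interest in Slate Capital LLC: 4%.
Aggregating (R2): 5.704512% + 4% = 9.704512%.
9.704512% does not exceed the 25% threshold, so Arjun is not a related party to Slate Capital LLC.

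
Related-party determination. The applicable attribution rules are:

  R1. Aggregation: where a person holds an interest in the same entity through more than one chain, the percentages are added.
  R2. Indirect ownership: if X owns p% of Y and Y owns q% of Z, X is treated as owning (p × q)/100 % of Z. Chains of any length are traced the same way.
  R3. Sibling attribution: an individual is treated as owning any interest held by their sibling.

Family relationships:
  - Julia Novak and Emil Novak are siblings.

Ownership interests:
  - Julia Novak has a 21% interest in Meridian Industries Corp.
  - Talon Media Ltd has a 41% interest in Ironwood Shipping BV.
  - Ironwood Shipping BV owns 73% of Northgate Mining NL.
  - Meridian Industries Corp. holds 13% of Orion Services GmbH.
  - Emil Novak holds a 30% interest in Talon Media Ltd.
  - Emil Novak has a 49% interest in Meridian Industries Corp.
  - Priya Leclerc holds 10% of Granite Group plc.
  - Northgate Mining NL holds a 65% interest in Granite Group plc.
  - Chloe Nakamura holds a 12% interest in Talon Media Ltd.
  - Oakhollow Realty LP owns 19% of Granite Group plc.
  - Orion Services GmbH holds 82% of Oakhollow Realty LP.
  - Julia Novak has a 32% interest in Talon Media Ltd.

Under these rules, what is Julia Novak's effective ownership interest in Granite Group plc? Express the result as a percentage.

13.47957%

By sibling attribution (R3), Julia Novak is treated as also owning Emil Novak's interest in Meridian Industries Corp, giving 21% + 49% = 70%.
By sibling attribution (R3), Julia Novak is treated as also owning Emil Novak's interest in Talon Media Ltd, giving 32% + 30% = 62%.
Chain via Meridian Industries Corp. → Orion Services GmbH → Oakhollow Realty LP (R2): 70% × 13% × 82% × 19% = 1.41778% of Granite Group plc.
Chain via Talon Media Ltd → Ironwood Shipping BV → Northgate Mining NL (R2): 62% × 41% × 73% × 65% = 12.06179% of Granite Group plc.
Aggregating (R1): 1.41778% + 12.06179% = 13.47957%.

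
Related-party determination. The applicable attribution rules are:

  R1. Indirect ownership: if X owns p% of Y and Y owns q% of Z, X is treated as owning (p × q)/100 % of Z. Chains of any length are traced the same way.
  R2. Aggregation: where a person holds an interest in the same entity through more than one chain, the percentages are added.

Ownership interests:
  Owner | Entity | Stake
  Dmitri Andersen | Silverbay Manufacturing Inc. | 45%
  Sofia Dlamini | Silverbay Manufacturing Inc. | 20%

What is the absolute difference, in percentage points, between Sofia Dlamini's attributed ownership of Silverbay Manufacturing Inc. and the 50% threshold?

30

Direct interest in Silverbay Manufacturing Inc: 20%.
20% falls short of the 50% threshold by 30 percentage points.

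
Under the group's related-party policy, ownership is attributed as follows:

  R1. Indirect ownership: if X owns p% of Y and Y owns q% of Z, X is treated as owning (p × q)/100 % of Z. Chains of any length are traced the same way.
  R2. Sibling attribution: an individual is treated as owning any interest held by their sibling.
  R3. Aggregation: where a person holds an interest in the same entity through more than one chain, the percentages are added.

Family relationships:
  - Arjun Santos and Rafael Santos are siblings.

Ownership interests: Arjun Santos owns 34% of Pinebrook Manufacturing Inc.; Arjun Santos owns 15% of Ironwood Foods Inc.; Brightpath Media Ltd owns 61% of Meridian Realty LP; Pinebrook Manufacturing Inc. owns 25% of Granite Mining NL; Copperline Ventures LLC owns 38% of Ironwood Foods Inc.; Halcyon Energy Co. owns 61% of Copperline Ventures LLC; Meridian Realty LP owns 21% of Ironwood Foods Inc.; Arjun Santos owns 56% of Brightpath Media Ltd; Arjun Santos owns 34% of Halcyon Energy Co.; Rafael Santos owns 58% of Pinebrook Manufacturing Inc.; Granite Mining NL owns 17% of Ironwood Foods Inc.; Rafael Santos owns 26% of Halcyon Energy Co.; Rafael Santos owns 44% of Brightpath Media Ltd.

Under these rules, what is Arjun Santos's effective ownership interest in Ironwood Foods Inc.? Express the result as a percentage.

45.628%

By sibling attribution (R2), Arjun Santos is treated as also owning Rafael Santos's interest in Pinebrook Manufacturing Inc, giving 34% + 58% = 92%.
By sibling attribution (R2), Arjun Santos is treated as also owning Rafael Santos's interest in Brightpath Media Ltd, giving 56% + 44% = 100%.
By sibling attribution (R2), Arjun Santos is treated as also owning Rafael Santos's interest in Halcyon Energy Co, giving 34% + 26% = 60%.
Chain via Pinebrook Manufacturing Inc. → Granite Mining NL (R1): 92% × 25% × 17% = 3.91% of Ironwood Foods Inc.
Chain via Brightpath Media Ltd → Meridian Realty LP (R1): 100% × 61% × 21% = 12.81% of Ironwood Foods Inc.
Chain via Halcyon Energy Co. → Copperline Ventures LLC (R1): 60% × 61% × 38% = 13.908% of Ironwood Foods Inc.
Direct interest in Ironwood Foods Inc: 15%.
Aggregating (R3): 3.91% + 12.81% + 13.908% + 15% = 45.628%.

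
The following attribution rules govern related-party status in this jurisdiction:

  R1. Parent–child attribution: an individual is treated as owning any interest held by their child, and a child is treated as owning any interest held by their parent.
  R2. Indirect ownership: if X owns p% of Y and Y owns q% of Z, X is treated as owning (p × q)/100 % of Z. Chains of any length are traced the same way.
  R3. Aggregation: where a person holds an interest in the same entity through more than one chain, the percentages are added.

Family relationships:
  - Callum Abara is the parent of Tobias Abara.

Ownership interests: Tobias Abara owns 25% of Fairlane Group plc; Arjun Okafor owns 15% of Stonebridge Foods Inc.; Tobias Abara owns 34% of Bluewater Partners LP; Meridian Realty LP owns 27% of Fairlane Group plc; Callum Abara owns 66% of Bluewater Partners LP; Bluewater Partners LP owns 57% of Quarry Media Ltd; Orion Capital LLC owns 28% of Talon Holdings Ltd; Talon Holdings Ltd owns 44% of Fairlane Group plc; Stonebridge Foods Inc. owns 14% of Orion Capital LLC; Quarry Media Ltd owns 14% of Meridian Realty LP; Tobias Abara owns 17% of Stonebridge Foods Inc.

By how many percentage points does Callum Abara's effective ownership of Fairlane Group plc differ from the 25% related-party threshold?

2.447816

By parent–child attribution (R1), Callum Abara is treated as also owning Tobias Abara's interest in Bluewater Partners LP, giving 66% + 34% = 100%.
By parent–child attribution (R1), Callum Abara is treated as owning Tobias Abara's 17% interest in Stonebridge Foods Inc.
By parent–child attribution (R1), Callum Abara is treated as owning Tobias Abara's 25% interest in Fairlane Group plc.
Chain via Bluewater Partners LP → Quarry Media Ltd → Meridian Realty LP (R2): 100% × 57% × 14% × 27% = 2.1546% of Fairlane Group plc.
Chain via Stonebridge Foods Inc. → Orion Capital LLC → Talon Holdings Ltd (R2): 17% × 14% × 28% × 44% = 0.293216% of Fairlane Group plc.
Direct interest in Fairlane Group plc: 25%.
Aggregating (R3): 2.1546% + 0.293216% + 25% = 27.447816%.
27.447816% exceeds the 25% threshold by 2.447816 percentage points.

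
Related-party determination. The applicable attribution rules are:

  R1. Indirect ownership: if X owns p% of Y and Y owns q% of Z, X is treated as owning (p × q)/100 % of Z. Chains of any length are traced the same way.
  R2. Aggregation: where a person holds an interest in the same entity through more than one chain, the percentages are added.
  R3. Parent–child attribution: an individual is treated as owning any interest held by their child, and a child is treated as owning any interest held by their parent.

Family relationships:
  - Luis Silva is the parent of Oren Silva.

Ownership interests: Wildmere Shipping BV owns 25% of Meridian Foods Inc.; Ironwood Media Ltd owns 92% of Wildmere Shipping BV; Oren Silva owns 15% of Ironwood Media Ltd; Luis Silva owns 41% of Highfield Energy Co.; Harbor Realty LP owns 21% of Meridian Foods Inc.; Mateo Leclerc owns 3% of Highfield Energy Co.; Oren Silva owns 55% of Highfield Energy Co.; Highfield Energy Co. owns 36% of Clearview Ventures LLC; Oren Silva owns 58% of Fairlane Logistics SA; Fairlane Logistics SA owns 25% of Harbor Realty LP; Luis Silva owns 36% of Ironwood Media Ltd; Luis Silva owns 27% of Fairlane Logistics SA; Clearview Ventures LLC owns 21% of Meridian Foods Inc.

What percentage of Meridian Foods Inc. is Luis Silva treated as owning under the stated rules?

By parent–child attribution (R3), Luis Silva is treated as also owning Oren Silva's interest in Highfield Energy Co, giving 41% + 55% = 96%.
By parent–child attribution (R3), Luis Silva is treated as also owning Oren Silva's interest in Fairlane Logistics SA, giving 27% + 58% = 85%.
By parent–child attribution (R3), Luis Silva is treated as also owning Oren Silva's interest in Ironwood Media Ltd, giving 36% + 15% = 51%.
Chain via Highfield Energy Co. → Clearview Ventures LLC (R1): 96% × 36% × 21% = 7.2576% of Meridian Foods Inc.
Chain via Fairlane Logistics SA → Harbor Realty LP (R1): 85% × 25% × 21% = 4.4625% of Meridian Foods Inc.
Chain via Ironwood Media Ltd → Wildmere Shipping BV (R1): 51% × 92% × 25% = 11.73% of Meridian Foods Inc.
Aggregating (R2): 7.2576% + 4.4625% + 11.73% = 23.4501%.

23.4501%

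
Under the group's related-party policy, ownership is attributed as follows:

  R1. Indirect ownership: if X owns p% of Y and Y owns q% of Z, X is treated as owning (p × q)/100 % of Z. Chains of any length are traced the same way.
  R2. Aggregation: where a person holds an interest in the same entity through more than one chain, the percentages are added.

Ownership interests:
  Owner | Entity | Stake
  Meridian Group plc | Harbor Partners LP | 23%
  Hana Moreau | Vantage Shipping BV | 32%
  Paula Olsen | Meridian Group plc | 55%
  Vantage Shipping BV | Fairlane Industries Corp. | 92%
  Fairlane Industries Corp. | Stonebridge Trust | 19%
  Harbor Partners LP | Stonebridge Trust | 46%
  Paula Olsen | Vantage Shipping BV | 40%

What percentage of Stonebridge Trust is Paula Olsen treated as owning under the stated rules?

Chain via Meridian Group plc → Harbor Partners LP (R1): 55% × 23% × 46% = 5.819% of Stonebridge Trust.
Chain via Vantage Shipping BV → Fairlane Industries Corp. (R1): 40% × 92% × 19% = 6.992% of Stonebridge Trust.
Aggregating (R2): 5.819% + 6.992% = 12.811%.

12.811%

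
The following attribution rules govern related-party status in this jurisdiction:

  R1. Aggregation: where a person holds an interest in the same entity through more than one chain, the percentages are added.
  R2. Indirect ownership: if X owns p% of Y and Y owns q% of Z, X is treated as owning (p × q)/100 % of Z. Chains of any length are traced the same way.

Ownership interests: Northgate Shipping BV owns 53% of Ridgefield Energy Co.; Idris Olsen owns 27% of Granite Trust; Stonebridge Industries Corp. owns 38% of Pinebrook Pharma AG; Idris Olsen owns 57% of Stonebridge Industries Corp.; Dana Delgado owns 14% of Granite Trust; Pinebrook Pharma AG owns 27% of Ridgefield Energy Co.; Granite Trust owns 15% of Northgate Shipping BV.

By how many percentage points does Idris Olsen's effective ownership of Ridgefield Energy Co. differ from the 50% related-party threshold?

Chain via Stonebridge Industries Corp. → Pinebrook Pharma AG (R2): 57% × 38% × 27% = 5.8482% of Ridgefield Energy Co.
Chain via Granite Trust → Northgate Shipping BV (R2): 27% × 15% × 53% = 2.1465% of Ridgefield Energy Co.
Aggregating (R1): 5.8482% + 2.1465% = 7.9947%.
7.9947% falls short of the 50% threshold by 42.0053 percentage points.

42.0053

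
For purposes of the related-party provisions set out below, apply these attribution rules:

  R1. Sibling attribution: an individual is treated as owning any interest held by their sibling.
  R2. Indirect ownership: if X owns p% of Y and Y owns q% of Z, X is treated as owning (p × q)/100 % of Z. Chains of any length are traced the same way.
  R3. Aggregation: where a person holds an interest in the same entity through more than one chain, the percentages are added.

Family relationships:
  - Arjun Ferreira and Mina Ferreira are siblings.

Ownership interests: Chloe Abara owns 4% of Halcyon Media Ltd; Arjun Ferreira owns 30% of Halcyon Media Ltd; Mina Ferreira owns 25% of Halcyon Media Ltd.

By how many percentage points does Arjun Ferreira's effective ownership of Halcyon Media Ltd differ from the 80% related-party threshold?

25

By sibling attribution (R1), Arjun Ferreira is treated as also owning Mina Ferreira's interest in Halcyon Media Ltd, giving 30% + 25% = 55%.
Direct interest in Halcyon Media Ltd: 55%.
55% falls short of the 80% threshold by 25 percentage points.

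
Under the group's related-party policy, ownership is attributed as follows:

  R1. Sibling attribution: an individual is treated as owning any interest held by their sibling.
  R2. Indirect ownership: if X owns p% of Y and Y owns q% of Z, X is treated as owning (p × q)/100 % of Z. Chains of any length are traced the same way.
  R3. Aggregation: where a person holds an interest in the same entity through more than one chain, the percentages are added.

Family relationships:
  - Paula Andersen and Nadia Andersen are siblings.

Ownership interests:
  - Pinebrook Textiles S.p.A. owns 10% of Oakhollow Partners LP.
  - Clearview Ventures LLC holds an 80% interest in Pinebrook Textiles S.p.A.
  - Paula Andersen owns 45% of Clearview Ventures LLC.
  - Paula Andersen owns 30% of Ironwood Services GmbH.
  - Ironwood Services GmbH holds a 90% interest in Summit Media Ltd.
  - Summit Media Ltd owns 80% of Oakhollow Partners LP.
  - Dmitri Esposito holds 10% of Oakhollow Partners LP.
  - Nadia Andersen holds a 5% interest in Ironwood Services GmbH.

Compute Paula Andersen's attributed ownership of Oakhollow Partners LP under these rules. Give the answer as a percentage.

By sibling attribution (R1), Paula Andersen is treated as also owning Nadia Andersen's interest in Ironwood Services GmbH, giving 30% + 5% = 35%.
Chain via Clearview Ventures LLC → Pinebrook Textiles S.p.A. (R2): 45% × 80% × 10% = 3.6% of Oakhollow Partners LP.
Chain via Ironwood Services GmbH → Summit Media Ltd (R2): 35% × 90% × 80% = 25.2% of Oakhollow Partners LP.
Aggregating (R3): 3.6% + 25.2% = 28.8%.

28.8%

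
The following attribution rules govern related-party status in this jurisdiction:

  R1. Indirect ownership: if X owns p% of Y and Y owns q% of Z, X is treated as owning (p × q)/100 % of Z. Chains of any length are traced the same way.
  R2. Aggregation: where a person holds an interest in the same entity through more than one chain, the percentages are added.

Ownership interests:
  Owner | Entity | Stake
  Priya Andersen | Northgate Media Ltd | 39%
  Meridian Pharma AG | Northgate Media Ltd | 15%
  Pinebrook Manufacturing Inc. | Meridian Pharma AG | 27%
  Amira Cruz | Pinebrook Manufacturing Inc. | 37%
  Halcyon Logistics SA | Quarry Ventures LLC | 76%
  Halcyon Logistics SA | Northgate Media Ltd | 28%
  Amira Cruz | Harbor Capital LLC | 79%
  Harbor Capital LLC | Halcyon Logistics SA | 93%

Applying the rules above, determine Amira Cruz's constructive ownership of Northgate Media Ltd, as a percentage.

Chain via Pinebrook Manufacturing Inc. → Meridian Pharma AG (R1): 37% × 27% × 15% = 1.4985% of Northgate Media Ltd.
Chain via Harbor Capital LLC → Halcyon Logistics SA (R1): 79% × 93% × 28% = 20.5716% of Northgate Media Ltd.
Aggregating (R2): 1.4985% + 20.5716% = 22.0701%.

22.0701%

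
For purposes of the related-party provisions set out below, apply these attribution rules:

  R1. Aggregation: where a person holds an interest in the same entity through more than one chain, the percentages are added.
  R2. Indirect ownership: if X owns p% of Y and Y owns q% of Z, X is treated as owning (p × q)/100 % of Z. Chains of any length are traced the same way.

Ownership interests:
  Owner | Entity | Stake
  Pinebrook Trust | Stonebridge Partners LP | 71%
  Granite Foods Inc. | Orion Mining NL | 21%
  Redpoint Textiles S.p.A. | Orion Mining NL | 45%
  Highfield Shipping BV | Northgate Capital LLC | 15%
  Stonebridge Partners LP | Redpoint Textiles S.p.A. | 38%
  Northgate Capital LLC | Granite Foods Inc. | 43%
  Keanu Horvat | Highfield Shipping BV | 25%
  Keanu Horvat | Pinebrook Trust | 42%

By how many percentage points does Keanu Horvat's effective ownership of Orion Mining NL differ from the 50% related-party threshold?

Chain via Pinebrook Trust → Stonebridge Partners LP → Redpoint Textiles S.p.A. (R2): 42% × 71% × 38% × 45% = 5.09922% of Orion Mining NL.
Chain via Highfield Shipping BV → Northgate Capital LLC → Granite Foods Inc. (R2): 25% × 15% × 43% × 21% = 0.338625% of Orion Mining NL.
Aggregating (R1): 5.09922% + 0.338625% = 5.437845%.
5.437845% falls short of the 50% threshold by 44.562155 percentage points.

44.562155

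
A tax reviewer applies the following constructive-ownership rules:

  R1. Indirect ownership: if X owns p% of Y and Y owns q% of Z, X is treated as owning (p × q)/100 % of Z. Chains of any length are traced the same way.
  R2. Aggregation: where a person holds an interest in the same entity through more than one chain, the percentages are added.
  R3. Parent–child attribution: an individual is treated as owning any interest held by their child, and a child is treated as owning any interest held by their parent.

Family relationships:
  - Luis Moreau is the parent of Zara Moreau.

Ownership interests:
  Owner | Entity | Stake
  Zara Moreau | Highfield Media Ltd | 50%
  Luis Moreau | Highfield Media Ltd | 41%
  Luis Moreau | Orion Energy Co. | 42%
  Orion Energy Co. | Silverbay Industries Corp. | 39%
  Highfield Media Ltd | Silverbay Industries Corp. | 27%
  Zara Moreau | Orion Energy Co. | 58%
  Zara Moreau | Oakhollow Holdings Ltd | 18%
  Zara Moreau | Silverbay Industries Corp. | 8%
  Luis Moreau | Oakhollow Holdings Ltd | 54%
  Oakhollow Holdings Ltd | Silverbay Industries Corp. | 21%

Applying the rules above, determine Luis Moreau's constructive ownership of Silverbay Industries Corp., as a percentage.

By parent–child attribution (R3), Luis Moreau is treated as also owning Zara Moreau's interest in Oakhollow Holdings Ltd, giving 54% + 18% = 72%.
By parent–child attribution (R3), Luis Moreau is treated as also owning Zara Moreau's interest in Highfield Media Ltd, giving 41% + 50% = 91%.
By parent–child attribution (R3), Luis Moreau is treated as also owning Zara Moreau's interest in Orion Energy Co, giving 42% + 58% = 100%.
By parent–child attribution (R3), Luis Moreau is treated as owning Zara Moreau's 8% interest in Silverbay Industries Corp.
Chain via Oakhollow Holdings Ltd (R1): 72% × 21% = 15.12% of Silverbay Industries Corp.
Chain via Highfield Media Ltd (R1): 91% × 27% = 24.57% of Silverbay Industries Corp.
Chain via Orion Energy Co. (R1): 100% × 39% = 39% of Silverbay Industries Corp.
Direct interest in Silverbay Industries Corp: 8%.
Aggregating (R2): 15.12% + 24.57% + 39% + 8% = 86.69%.

86.69%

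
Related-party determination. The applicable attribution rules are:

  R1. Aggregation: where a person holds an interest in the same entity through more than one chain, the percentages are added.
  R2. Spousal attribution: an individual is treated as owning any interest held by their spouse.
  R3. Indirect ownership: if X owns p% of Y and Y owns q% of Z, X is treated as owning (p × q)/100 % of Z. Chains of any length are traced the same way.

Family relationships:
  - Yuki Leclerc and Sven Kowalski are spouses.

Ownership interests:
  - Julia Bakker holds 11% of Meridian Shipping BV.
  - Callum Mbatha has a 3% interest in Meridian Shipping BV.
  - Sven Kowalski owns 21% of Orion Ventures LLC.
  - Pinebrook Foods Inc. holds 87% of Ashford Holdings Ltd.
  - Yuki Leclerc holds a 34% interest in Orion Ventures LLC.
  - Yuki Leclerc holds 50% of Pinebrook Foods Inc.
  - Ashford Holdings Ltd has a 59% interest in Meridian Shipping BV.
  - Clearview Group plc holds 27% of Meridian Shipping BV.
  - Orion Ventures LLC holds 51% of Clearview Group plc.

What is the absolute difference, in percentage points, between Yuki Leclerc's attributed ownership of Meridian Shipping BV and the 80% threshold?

By spousal attribution (R2), Yuki Leclerc is treated as also owning Sven Kowalski's interest in Orion Ventures LLC, giving 34% + 21% = 55%.
Chain via Orion Ventures LLC → Clearview Group plc (R3): 55% × 51% × 27% = 7.5735% of Meridian Shipping BV.
Chain via Pinebrook Foods Inc. → Ashford Holdings Ltd (R3): 50% × 87% × 59% = 25.665% of Meridian Shipping BV.
Aggregating (R1): 7.5735% + 25.665% = 33.2385%.
33.2385% falls short of the 80% threshold by 46.7615 percentage points.

46.7615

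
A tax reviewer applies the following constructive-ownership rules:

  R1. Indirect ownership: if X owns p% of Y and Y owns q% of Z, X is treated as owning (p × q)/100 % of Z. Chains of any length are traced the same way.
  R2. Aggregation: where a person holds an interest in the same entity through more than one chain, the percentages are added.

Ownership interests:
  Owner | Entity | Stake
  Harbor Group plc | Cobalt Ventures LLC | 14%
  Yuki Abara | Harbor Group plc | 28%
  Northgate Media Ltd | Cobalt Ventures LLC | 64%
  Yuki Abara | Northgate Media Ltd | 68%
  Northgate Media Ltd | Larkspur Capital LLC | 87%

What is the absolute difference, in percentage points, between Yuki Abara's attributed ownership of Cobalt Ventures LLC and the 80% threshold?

32.56

Chain via Harbor Group plc (R1): 28% × 14% = 3.92% of Cobalt Ventures LLC.
Chain via Northgate Media Ltd (R1): 68% × 64% = 43.52% of Cobalt Ventures LLC.
Aggregating (R2): 3.92% + 43.52% = 47.44%.
47.44% falls short of the 80% threshold by 32.56 percentage points.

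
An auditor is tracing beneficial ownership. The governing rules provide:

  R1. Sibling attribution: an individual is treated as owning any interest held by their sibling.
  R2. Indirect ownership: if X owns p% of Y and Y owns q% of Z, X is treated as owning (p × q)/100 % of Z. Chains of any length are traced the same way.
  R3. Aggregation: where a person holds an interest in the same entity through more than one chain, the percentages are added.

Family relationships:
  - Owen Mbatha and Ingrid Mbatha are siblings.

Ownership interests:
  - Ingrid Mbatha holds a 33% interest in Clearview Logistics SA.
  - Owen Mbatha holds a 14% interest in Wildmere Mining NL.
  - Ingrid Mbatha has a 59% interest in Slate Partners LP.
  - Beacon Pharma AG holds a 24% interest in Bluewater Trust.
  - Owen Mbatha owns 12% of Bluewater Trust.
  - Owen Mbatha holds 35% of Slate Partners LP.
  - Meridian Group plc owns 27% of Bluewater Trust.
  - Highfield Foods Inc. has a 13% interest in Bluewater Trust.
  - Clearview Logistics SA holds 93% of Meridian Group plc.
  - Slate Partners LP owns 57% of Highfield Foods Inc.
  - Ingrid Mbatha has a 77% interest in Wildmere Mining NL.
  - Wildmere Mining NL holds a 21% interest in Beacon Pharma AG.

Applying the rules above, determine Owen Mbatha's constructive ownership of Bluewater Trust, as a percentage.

31.8381%

By sibling attribution (R1), Owen Mbatha is treated as also owning Ingrid Mbatha's interest in Slate Partners LP, giving 35% + 59% = 94%.
By sibling attribution (R1), Owen Mbatha is treated as also owning Ingrid Mbatha's interest in Wildmere Mining NL, giving 14% + 77% = 91%.
By sibling attribution (R1), Owen Mbatha is treated as owning Ingrid Mbatha's 33% interest in Clearview Logistics SA.
Chain via Slate Partners LP → Highfield Foods Inc. (R2): 94% × 57% × 13% = 6.9654% of Bluewater Trust.
Chain via Wildmere Mining NL → Beacon Pharma AG (R2): 91% × 21% × 24% = 4.5864% of Bluewater Trust.
Direct interest in Bluewater Trust: 12%.
Chain via Clearview Logistics SA → Meridian Group plc (R2): 33% × 93% × 27% = 8.2863% of Bluewater Trust.
Aggregating (R3): 6.9654% + 4.5864% + 12% + 8.2863% = 31.8381%.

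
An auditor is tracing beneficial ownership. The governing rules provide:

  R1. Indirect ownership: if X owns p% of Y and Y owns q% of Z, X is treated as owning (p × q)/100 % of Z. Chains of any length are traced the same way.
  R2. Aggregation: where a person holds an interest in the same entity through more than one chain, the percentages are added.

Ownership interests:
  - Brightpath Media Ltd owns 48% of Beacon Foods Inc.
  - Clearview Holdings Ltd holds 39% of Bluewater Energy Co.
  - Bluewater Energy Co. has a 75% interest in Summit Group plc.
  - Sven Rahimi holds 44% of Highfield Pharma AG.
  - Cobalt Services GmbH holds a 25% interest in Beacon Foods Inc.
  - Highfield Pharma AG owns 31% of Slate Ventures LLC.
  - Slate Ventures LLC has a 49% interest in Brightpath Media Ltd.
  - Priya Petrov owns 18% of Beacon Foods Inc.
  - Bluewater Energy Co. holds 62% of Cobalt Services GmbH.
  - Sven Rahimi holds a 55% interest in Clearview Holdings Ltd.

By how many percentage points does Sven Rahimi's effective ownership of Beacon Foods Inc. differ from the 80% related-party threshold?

73.467122

Chain via Clearview Holdings Ltd → Bluewater Energy Co. → Cobalt Services GmbH (R1): 55% × 39% × 62% × 25% = 3.32475% of Beacon Foods Inc.
Chain via Highfield Pharma AG → Slate Ventures LLC → Brightpath Media Ltd (R1): 44% × 31% × 49% × 48% = 3.208128% of Beacon Foods Inc.
Aggregating (R2): 3.32475% + 3.208128% = 6.532878%.
6.532878% falls short of the 80% threshold by 73.467122 percentage points.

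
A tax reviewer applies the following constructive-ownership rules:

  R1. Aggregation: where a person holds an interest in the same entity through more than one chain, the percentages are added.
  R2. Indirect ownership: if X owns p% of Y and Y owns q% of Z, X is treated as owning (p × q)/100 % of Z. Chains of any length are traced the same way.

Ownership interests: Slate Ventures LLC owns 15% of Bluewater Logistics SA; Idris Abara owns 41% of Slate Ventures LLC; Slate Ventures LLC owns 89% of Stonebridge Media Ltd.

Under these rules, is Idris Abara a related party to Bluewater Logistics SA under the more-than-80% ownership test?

Chain via Slate Ventures LLC (R2): 41% × 15% = 6.15% of Bluewater Logistics SA.
6.15% does not exceed the 80% threshold, so Idris is not a related party to Bluewater Logistics SA.

No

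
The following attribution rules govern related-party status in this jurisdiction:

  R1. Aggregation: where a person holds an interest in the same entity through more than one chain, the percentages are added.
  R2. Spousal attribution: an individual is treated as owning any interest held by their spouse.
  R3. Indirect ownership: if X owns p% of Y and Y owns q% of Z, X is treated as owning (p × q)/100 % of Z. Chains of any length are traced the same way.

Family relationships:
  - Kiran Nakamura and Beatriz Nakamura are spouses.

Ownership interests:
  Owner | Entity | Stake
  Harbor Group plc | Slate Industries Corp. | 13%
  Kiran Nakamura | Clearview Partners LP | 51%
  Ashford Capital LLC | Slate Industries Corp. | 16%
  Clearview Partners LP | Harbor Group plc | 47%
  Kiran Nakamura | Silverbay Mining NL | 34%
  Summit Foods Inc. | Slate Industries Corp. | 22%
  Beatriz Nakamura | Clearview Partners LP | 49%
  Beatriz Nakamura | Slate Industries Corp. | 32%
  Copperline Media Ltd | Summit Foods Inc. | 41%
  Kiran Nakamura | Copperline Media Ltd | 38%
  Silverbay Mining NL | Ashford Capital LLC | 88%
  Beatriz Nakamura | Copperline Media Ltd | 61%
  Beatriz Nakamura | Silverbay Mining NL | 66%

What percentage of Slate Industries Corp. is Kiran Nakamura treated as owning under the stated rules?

61.1198%

By spousal attribution (R2), Kiran Nakamura is treated as also owning Beatriz Nakamura's interest in Silverbay Mining NL, giving 34% + 66% = 100%.
By spousal attribution (R2), Kiran Nakamura is treated as also owning Beatriz Nakamura's interest in Clearview Partners LP, giving 51% + 49% = 100%.
By spousal attribution (R2), Kiran Nakamura is treated as also owning Beatriz Nakamura's interest in Copperline Media Ltd, giving 38% + 61% = 99%.
By spousal attribution (R2), Kiran Nakamura is treated as owning Beatriz Nakamura's 32% interest in Slate Industries Corp.
Chain via Silverbay Mining NL → Ashford Capital LLC (R3): 100% × 88% × 16% = 14.08% of Slate Industries Corp.
Chain via Clearview Partners LP → Harbor Group plc (R3): 100% × 47% × 13% = 6.11% of Slate Industries Corp.
Chain via Copperline Media Ltd → Summit Foods Inc. (R3): 99% × 41% × 22% = 8.9298% of Slate Industries Corp.
Direct interest in Slate Industries Corp: 32%.
Aggregating (R1): 14.08% + 6.11% + 8.9298% + 32% = 61.1198%.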